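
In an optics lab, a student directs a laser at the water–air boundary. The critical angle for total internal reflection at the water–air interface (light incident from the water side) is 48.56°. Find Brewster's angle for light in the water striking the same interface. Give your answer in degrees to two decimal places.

θ_B ≈ 36.86°

sin θ_c = n₂/n₁, so n₂/n₁ = sin 48.56° = 0.7496.
Brewster: tan θ_B = n₂/n₁ = 0.7496.
θ_B = arctan(0.7496) = 36.86°.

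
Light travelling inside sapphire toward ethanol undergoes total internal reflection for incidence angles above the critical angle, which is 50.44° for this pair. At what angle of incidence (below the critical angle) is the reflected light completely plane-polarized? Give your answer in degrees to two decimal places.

θ_B ≈ 37.63°

n₂/n₁ = sin θ_c = sin 50.44° = 0.7710.
tan θ_B equals the same ratio, so θ_B = arctan(0.7710) = 37.63°.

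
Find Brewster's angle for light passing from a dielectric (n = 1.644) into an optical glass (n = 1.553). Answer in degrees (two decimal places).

At Brewster's angle the reflected and refracted rays are perpendicular, which with Snell's law gives tan θ_B = n₂/n₁.
Brewster's condition: tan θ_B = n₂/n₁ = 1.553/1.644 = 0.9446.
θ_B = arctan(0.9446) = 43.37°.

θ_B ≈ 43.37°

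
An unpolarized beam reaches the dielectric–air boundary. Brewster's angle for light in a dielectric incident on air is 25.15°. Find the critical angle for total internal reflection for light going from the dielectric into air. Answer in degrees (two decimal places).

tan θ_B = n₂/n₁ = tan 25.15° = 0.4695.
Total internal reflection: sin θ_c = n₂/n₁ = 0.4695.
θ_c = arcsin(0.4695) = 28.00°.

θ_c ≈ 28.00°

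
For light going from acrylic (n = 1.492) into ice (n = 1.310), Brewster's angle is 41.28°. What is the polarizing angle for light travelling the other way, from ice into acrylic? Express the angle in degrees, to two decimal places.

The two Brewster angles are complementary: θ_B' = 90° − θ_B = 90° − 41.28° = 48.72°.

θ_B' ≈ 48.72°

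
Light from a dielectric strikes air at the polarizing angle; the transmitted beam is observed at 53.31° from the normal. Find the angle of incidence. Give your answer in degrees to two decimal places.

θ_B ≈ 36.69°

Since the reflected and refracted rays are at right angles at the polarizing angle, θ_B + θ_t = 90°.
So θ_B = 90° − θ_t = 90° − 53.31° = 36.69°.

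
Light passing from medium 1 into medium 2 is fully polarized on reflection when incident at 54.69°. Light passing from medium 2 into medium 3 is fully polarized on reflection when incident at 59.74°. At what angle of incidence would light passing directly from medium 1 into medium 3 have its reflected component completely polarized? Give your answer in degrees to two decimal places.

Each Brewster angle gives a ratio: n₂/n₁ = tan 54.69° = 1.4118, n₃/n₂ = tan 59.74° = 1.7140.
Multiplying, n₃/n₁ = 1.4118 × 1.7140 = 2.4199, and θ_B(1→3) = arctan 2.4199 = 67.55°.

θ_B ≈ 67.55°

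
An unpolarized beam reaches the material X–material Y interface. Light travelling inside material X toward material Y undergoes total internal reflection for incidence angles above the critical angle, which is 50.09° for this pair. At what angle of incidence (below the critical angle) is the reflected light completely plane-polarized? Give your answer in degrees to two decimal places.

θ_B ≈ 37.49°

sin θ_c = n₂/n₁, so n₂/n₁ = sin 50.09° = 0.7671.
Brewster: tan θ_B = n₂/n₁ = 0.7671.
θ_B = arctan(0.7671) = 37.49°.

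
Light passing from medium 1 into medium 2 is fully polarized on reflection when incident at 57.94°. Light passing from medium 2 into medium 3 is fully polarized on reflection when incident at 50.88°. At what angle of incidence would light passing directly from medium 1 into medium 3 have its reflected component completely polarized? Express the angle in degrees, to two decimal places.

θ_B ≈ 63.01°

Each Brewster angle gives a ratio: n₂/n₁ = tan 57.94° = 1.5966, n₃/n₂ = tan 50.88° = 1.2296.
So n₃/n₁ = (n₂/n₁)(n₃/n₂) = 1.5966 × 1.2296 = 1.9632.
θ_B(1→3) = arctan(1.9632) = 63.01°.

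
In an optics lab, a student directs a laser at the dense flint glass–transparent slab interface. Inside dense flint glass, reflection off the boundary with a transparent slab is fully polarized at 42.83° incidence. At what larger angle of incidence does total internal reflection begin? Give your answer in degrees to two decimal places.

tan θ_B = n₂/n₁ = tan 42.83° = 0.9270.
Total internal reflection: sin θ_c = n₂/n₁ = 0.9270.
θ_c = arcsin(0.9270) = 67.97°.

θ_c ≈ 67.97°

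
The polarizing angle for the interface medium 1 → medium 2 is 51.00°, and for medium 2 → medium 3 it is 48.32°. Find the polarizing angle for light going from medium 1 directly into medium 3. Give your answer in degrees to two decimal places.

θ_B ≈ 54.21°

tan θ_B(1→2) = n₂/n₁ = tan 51.00° = 1.2349.
tan θ_B(2→3) = n₃/n₂ = tan 48.32° = 1.1232.
n₃/n₁ = 1.3870. Then tan θ_B(1→3) = n₃/n₁, so θ_B(1→3) = arctan(1.3870) = 54.21°.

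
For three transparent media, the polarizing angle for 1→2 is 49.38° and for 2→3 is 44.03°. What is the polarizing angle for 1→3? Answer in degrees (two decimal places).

θ_B ≈ 48.42°

n₂/n₁ = tan 49.38° = 1.1659 and n₃/n₂ = tan 44.03° = 0.9667.
n₃/n₁ = 1.1271. Then tan θ_B(1→3) = n₃/n₁, so θ_B(1→3) = arctan(1.1271) = 48.42°.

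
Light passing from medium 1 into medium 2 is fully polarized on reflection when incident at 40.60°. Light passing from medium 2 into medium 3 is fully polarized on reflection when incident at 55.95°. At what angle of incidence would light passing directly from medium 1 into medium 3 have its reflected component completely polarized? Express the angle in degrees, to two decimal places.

n₂/n₁ = tan 40.60° = 0.8571 and n₃/n₂ = tan 55.95° = 1.4798.
Multiplying, n₃/n₁ = 0.8571 × 1.4798 = 1.2683, and θ_B(1→3) = arctan 1.2683 = 51.75°.

θ_B ≈ 51.75°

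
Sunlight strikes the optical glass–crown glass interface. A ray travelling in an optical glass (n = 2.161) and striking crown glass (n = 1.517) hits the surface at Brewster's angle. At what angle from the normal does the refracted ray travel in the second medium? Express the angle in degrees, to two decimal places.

First find Brewster's angle: tan θ_B = 1.517/2.161 = 0.7020, giving θ_B = 35.07°.
At Brewster's angle the reflected and refracted rays are perpendicular, so θ_t = 90° − θ_B = 90° − 35.07° = 54.93°.

θ_t ≈ 54.93°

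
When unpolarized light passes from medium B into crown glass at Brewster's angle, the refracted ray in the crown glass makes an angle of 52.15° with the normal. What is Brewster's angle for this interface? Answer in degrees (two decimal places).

θ_B ≈ 37.85°

Since the reflected and refracted rays are at right angles at the polarizing angle, θ_B + θ_t = 90°.
θ_B = 90° − 52.15° = 37.85°.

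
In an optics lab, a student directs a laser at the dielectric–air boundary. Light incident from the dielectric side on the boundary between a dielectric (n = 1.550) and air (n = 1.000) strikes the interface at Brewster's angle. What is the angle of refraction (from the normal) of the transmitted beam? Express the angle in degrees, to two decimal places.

First find Brewster's angle: tan θ_B = 1.000/1.550 = 0.6452, giving θ_B = 32.83°.
At Brewster's angle the reflected and refracted rays are perpendicular, so θ_t = 90° − θ_B = 90° − 32.83° = 57.17°.

θ_t ≈ 57.17°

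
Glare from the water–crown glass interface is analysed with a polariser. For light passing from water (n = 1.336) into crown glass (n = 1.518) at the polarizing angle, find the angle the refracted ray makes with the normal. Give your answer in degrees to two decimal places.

θ_t ≈ 41.35°

tan θ_B = n₂/n₁ = 1.518/1.336 = 1.1362, so θ_B = 48.65°.
Since θ_B + θ_t = 90° at Brewster incidence, θ_t = 90° − 48.65° = 41.35°.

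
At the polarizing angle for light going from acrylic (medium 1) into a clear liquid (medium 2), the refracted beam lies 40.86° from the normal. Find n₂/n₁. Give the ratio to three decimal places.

n₂/n₁ ≈ 1.156

θ_B + θ_t = 90°, so θ_B = 90° − 40.86° = 49.14°.
tan θ_B = n₂/n₁, so n₂/n₁ = tan 49.14° = 1.156.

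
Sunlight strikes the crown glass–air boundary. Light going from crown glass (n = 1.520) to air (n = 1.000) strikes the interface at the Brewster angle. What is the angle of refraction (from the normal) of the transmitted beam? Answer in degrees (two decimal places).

θ_t ≈ 56.66°

First find Brewster's angle: tan θ_B = 1.000/1.520 = 0.6579, giving θ_B = 33.34°.
The refracted ray is perpendicular to the reflected ray, so θ_t = 90° − θ_B = 56.66°.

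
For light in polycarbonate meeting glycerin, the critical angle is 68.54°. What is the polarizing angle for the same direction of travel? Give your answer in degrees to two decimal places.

n₂/n₁ = sin θ_c = sin 68.54° = 0.9307.
tan θ_B equals the same ratio, so θ_B = arctan(0.9307) = 42.94°.

θ_B ≈ 42.94°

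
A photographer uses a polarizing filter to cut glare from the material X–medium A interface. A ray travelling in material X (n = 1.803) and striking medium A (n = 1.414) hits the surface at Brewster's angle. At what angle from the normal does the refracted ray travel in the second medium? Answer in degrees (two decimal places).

tan θ_B = n₂/n₁ = 1.414/1.803 = 0.7842, so θ_B = 38.11°.
The refracted ray is perpendicular to the reflected ray, so θ_t = 90° − θ_B = 51.89°.

θ_t ≈ 51.89°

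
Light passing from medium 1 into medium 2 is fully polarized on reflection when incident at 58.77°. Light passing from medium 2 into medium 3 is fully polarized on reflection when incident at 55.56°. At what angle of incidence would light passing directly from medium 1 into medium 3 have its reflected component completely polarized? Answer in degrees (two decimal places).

θ_B ≈ 67.42°

n₂/n₁ = tan 58.77° = 1.6492 and n₃/n₂ = tan 55.56° = 1.4583.
Multiplying, n₃/n₁ = 1.6492 × 1.4583 = 2.4051, and θ_B(1→3) = arctan 2.4051 = 67.42°.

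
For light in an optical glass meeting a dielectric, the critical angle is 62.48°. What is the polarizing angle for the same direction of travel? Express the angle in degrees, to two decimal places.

θ_B ≈ 41.57°

n₂/n₁ = sin θ_c = sin 62.48° = 0.8868.
tan θ_B equals the same ratio, so θ_B = arctan(0.8868) = 41.57°.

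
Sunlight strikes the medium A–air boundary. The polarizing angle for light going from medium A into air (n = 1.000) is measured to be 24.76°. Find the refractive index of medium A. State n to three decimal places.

Brewster's law: tan θ_B = n₂/n₁ (light incident in medium A, refracted into air).
n₁ = n₂ / tan θ_B = 1.000 / tan 24.76° = 2.168.

n ≈ 2.168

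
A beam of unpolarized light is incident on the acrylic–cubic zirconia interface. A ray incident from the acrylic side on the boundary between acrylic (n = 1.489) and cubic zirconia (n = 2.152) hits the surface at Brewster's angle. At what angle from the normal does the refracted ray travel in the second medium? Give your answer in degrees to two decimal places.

First find Brewster's angle: tan θ_B = 2.152/1.489 = 1.4453, giving θ_B = 55.32°.
At Brewster's angle the reflected and refracted rays are perpendicular, so θ_t = 90° − θ_B = 90° − 55.32° = 34.68°.

θ_t ≈ 34.68°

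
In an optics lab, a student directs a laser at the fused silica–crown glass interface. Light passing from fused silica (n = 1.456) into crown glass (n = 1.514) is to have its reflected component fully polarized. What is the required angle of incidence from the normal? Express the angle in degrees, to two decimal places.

The reflected p-component vanishes when tan θ_B = n₂/n₁.
Here n₂/n₁ = 1.514/1.456 = 1.0398, and Brewster's law gives tan θ_B = n₂/n₁. Taking the arctangent, θ_B = 46.12°.

θ_B ≈ 46.12°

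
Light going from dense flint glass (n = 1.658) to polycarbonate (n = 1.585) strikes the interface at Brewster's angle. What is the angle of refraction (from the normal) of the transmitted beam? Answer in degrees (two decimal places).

θ_t ≈ 46.29°

θ_B = arctan(n₂/n₁) = arctan(1.585/1.658) = 43.71°.
At Brewster's angle the reflected and refracted rays are perpendicular, so θ_t = 90° − θ_B = 90° − 43.71° = 46.29°.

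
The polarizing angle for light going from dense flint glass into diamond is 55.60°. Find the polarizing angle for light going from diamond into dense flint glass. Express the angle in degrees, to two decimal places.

tan θ_B' = n₁/n₂ = 1/tan θ_B, so θ_B' = 90° − θ_B.
θ_B' = 90° − 55.60° = 34.40°.

θ_B' ≈ 34.40°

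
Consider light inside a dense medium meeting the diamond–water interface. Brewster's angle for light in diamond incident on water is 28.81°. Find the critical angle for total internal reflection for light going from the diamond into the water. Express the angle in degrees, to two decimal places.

n₂/n₁ = tan 28.81° = 0.5500; the critical angle satisfies sin θ_c = n₂/n₁.
θ_c = arcsin(0.5500) = 33.37°.

θ_c ≈ 33.37°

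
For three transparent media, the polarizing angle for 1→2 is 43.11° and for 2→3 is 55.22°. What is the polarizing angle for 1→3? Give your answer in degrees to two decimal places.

n₂/n₁ = tan 43.11° = 0.9361 and n₃/n₂ = tan 55.22° = 1.4399.
n₃/n₁ = 1.3479. Then tan θ_B(1→3) = n₃/n₁, so θ_B(1→3) = arctan(1.3479) = 53.43°.

θ_B ≈ 53.43°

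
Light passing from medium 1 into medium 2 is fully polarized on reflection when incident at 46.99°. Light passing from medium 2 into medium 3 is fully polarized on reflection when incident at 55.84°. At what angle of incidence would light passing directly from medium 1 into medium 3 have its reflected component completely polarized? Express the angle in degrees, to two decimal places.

tan θ_B(1→2) = n₂/n₁ = tan 46.99° = 1.0720.
tan θ_B(2→3) = n₃/n₂ = tan 55.84° = 1.4737.
Multiplying, n₃/n₁ = 1.0720 × 1.4737 = 1.5798, and θ_B(1→3) = arctan 1.5798 = 57.67°.

θ_B ≈ 57.67°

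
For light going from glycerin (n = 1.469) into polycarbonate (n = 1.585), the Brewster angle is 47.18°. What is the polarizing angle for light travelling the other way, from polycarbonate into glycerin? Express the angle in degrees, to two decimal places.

θ_B' ≈ 42.82°

tan θ_B' = n₁/n₂ = 1/tan θ_B, so θ_B' = 90° − θ_B.
θ_B' = 90° − 47.18° = 42.82°.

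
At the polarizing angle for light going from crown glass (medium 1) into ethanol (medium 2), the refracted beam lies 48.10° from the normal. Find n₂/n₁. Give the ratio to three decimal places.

n₂/n₁ ≈ 0.897

θ_B + θ_t = 90°, so θ_B = 90° − 48.10° = 41.90°.
Then n₂/n₁ = tan θ_B = tan 41.90° = 0.897.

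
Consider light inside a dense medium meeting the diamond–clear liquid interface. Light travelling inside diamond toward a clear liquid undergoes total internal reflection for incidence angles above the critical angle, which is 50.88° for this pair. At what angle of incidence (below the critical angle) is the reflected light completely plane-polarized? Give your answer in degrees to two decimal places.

n₂/n₁ = sin θ_c = sin 50.88° = 0.7758.
tan θ_B equals the same ratio, so θ_B = arctan(0.7758) = 37.81°.

θ_B ≈ 37.81°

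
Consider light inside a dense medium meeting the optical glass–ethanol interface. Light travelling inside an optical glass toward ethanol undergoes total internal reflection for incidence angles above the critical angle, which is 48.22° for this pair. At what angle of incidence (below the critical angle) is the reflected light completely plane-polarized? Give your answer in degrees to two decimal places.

At the critical angle sin θ_c = n₂/n₁, giving n₂/n₁ = sin 48.22° = 0.7457.
Then tan θ_B = n₂/n₁ = 0.7457, so θ_B = arctan 0.7457 = 36.71°.

θ_B ≈ 36.71°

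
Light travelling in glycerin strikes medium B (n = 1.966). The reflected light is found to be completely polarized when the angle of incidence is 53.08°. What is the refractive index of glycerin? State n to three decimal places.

Brewster's law: tan θ_B = n₂/n₁ (light incident in glycerin, refracted into medium B).
n₁ = n₂ / tan θ_B = 1.966 / tan 53.08° = 1.477.

n ≈ 1.477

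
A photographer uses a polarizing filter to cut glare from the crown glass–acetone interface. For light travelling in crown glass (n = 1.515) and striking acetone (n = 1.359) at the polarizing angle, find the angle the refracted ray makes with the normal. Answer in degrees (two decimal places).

tan θ_B = n₂/n₁ = 1.359/1.515 = 0.8970, so θ_B = 41.89°.
The refracted ray is perpendicular to the reflected ray, so θ_t = 90° − θ_B = 48.11°.

θ_t ≈ 48.11°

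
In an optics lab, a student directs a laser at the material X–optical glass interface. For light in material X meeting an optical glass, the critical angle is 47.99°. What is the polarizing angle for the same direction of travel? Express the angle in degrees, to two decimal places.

θ_B ≈ 36.61°

n₂/n₁ = sin θ_c = sin 47.99° = 0.7430.
tan θ_B equals the same ratio, so θ_B = arctan(0.7430) = 36.61°.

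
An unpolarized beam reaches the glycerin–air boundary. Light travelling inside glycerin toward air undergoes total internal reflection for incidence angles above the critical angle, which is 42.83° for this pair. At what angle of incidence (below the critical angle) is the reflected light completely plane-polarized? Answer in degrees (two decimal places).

sin θ_c = n₂/n₁, so n₂/n₁ = sin 42.83° = 0.6798.
Brewster: tan θ_B = n₂/n₁ = 0.6798.
θ_B = arctan(0.6798) = 34.21°.

θ_B ≈ 34.21°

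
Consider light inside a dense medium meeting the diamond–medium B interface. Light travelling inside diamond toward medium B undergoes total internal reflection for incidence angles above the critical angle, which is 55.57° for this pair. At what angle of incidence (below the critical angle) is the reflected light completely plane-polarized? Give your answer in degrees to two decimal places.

At the critical angle sin θ_c = n₂/n₁, giving n₂/n₁ = sin 55.57° = 0.8248.
Then tan θ_B = n₂/n₁ = 0.8248, so θ_B = arctan 0.8248 = 39.52°.

θ_B ≈ 39.52°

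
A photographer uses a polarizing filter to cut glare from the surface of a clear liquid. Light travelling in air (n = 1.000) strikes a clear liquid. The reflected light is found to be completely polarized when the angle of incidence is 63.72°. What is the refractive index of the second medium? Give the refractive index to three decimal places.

Brewster's law: tan θ_B = n₂/n₁ (light incident in air, refracted into a clear liquid).
n₂ = n₁ tan θ_B = 1.000 × tan 63.72° = 2.025.

n ≈ 2.025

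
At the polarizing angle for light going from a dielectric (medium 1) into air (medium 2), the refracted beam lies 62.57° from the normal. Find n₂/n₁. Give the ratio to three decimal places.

n₂/n₁ ≈ 0.519

θ_B + θ_t = 90°, so θ_B = 90° − 62.57° = 27.43°.
tan θ_B = n₂/n₁, so n₂/n₁ = tan 27.43° = 0.519.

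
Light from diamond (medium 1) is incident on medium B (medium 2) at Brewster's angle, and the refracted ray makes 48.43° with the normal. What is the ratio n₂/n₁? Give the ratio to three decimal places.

At Brewster incidence θ_B = 90° − θ_t = 90° − 48.43° = 41.57°.
Then n₂/n₁ = tan θ_B = tan 41.57° = 0.887.

n₂/n₁ ≈ 0.887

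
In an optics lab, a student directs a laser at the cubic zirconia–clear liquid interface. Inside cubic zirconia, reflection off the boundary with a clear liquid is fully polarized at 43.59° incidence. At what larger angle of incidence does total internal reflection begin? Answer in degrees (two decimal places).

θ_c ≈ 72.17°

n₂/n₁ = tan 43.59° = 0.9520; the critical angle satisfies sin θ_c = n₂/n₁.
θ_c = arcsin(0.9520) = 72.17°.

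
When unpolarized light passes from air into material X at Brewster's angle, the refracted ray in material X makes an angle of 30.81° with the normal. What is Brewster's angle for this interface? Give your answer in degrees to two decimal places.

θ_B ≈ 59.19°

Brewster's condition makes the reflected and refracted beams perpendicular: θ_B + θ_t = 90°.
So θ_B = 90° − θ_t = 90° − 30.81° = 59.19°.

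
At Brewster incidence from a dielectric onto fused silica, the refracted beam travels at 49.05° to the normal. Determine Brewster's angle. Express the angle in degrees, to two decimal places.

Since the reflected and refracted rays are at right angles at the polarizing angle, θ_B + θ_t = 90°.
So θ_B = 90° − θ_t = 90° − 49.05° = 40.95°.

θ_B ≈ 40.95°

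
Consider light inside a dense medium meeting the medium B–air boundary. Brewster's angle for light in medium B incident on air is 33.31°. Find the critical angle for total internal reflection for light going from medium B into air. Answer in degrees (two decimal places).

n₂/n₁ = tan 33.31° = 0.6571; the critical angle satisfies sin θ_c = n₂/n₁.
θ_c = arcsin(0.6571) = 41.08°.

θ_c ≈ 41.08°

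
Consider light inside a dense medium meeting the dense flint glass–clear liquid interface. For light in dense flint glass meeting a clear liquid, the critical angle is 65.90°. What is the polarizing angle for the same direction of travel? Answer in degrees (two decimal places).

θ_B ≈ 42.39°

At the critical angle sin θ_c = n₂/n₁, giving n₂/n₁ = sin 65.90° = 0.9128.
Then tan θ_B = n₂/n₁ = 0.9128, so θ_B = arctan 0.9128 = 42.39°.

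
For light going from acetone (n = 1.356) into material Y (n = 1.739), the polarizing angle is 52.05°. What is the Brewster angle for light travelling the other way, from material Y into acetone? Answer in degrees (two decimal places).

Reversing the direction swaps n₁ and n₂, so tan θ_B' = 1/tan θ_B and θ_B' = 90° − θ_B.
Hence θ_B' = 90° − 52.05° = 37.95°.

θ_B' ≈ 37.95°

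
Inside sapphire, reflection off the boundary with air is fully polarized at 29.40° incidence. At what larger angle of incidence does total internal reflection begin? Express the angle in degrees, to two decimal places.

θ_c ≈ 34.30°

tan θ_B = n₂/n₁ = tan 29.40° = 0.5635.
Total internal reflection: sin θ_c = n₂/n₁ = 0.5635.
θ_c = arcsin(0.5635) = 34.30°.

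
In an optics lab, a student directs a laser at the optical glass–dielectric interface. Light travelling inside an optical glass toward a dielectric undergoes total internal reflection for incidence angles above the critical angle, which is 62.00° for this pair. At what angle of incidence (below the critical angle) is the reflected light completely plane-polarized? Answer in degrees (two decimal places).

sin θ_c = n₂/n₁, so n₂/n₁ = sin 62.00° = 0.8829.
Brewster: tan θ_B = n₂/n₁ = 0.8829.
θ_B = arctan(0.8829) = 41.44°.

θ_B ≈ 41.44°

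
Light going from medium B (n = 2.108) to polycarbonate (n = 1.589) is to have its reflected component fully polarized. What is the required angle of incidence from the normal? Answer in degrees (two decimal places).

θ_B ≈ 37.01°

tan θ_B = n₂/n₁ = 1.589/2.108 = 0.7538.
So θ_B = arctan 0.7538 = 37.01°.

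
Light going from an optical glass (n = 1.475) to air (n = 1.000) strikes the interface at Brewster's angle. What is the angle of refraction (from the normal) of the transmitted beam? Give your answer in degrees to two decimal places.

θ_t ≈ 55.86°

θ_B = arctan(n₂/n₁) = arctan(1.000/1.475) = 34.14°.
At Brewster's angle the reflected and refracted rays are perpendicular, so θ_t = 90° − θ_B = 90° − 34.14° = 55.86°.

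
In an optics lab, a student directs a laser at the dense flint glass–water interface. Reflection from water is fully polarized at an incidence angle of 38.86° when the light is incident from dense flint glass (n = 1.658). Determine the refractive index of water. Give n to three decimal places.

At Brewster's angle, tan θ_B = n₂/n₁ with n₁ on the incident side (dense flint glass) and n₂ on the transmitted side (water).
n₂ = n₁ tan θ_B = 1.658 × tan 38.86° = 1.336.

n ≈ 1.336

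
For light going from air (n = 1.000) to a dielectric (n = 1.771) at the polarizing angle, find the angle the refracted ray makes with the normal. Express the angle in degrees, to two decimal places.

First find Brewster's angle: tan θ_B = 1.771/1.000 = 1.7710, giving θ_B = 60.55°.
The refracted ray is perpendicular to the reflected ray, so θ_t = 90° − θ_B = 29.45°.

θ_t ≈ 29.45°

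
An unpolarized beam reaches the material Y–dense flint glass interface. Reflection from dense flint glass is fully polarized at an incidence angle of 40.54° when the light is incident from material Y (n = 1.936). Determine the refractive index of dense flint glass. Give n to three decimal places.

At Brewster's angle, tan θ_B = n₂/n₁ with n₁ on the incident side (material Y) and n₂ on the transmitted side (dense flint glass).
n₂ = n₁ tan θ_B = 1.936 × tan 40.54° = 1.656.

n ≈ 1.656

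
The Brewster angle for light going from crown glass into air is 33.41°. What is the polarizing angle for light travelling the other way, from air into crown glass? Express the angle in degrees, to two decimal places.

Reversing the direction swaps n₁ and n₂, so tan θ_B' = 1/tan θ_B and θ_B' = 90° − θ_B.
Hence θ_B' = 90° − 33.41° = 56.59°.

θ_B' ≈ 56.59°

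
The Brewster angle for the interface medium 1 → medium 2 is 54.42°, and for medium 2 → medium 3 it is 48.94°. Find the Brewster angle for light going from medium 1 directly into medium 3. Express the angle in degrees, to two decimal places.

Each Brewster angle gives a ratio: n₂/n₁ = tan 54.42° = 1.3978, n₃/n₂ = tan 48.94° = 1.1479.
So n₃/n₁ = (n₂/n₁)(n₃/n₂) = 1.3978 × 1.1479 = 1.6046.
θ_B(1→3) = arctan(1.6046) = 58.07°.

θ_B ≈ 58.07°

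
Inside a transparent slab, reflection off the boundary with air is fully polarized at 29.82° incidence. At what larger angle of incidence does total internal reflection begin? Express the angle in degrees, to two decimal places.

From Brewster, n₂/n₁ = tan θ_B = tan 29.82° = 0.5732.
Then sin θ_c = n₂/n₁ = 0.5732, so θ_c = arcsin 0.5732 = 34.97°.

θ_c ≈ 34.97°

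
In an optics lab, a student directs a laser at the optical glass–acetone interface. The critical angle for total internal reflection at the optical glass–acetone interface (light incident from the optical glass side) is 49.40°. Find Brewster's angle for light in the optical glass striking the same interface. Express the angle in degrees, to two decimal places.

θ_B ≈ 37.21°

n₂/n₁ = sin θ_c = sin 49.40° = 0.7593.
tan θ_B equals the same ratio, so θ_B = arctan(0.7593) = 37.21°.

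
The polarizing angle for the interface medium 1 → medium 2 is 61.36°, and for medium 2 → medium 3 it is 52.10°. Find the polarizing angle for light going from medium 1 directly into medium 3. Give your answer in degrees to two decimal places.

θ_B ≈ 66.97°

tan θ_B(1→2) = n₂/n₁ = tan 61.36° = 1.8311.
tan θ_B(2→3) = n₃/n₂ = tan 52.10° = 1.2846.
So n₃/n₁ = (n₂/n₁)(n₃/n₂) = 1.8311 × 1.2846 = 2.3521.
θ_B(1→3) = arctan(2.3521) = 66.97°.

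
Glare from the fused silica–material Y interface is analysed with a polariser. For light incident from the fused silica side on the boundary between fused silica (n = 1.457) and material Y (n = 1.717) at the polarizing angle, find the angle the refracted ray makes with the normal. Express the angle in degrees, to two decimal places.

θ_B = arctan(n₂/n₁) = arctan(1.717/1.457) = 49.68°.
At Brewster's angle the reflected and refracted rays are perpendicular, so θ_t = 90° − θ_B = 90° − 49.68° = 40.32°.

θ_t ≈ 40.32°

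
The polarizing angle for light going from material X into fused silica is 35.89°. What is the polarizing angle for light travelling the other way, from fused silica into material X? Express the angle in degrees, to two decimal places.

θ_B' ≈ 54.11°

Reversing the direction swaps n₁ and n₂, so tan θ_B' = 1/tan θ_B and θ_B' = 90° − θ_B.
Hence θ_B' = 90° − 35.89° = 54.11°.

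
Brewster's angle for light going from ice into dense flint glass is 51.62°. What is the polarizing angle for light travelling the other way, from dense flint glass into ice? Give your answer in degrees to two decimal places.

tan θ_B' = n₁/n₂ = 1/tan θ_B, so θ_B' = 90° − θ_B.
θ_B' = 90° − 51.62° = 38.38°.

θ_B' ≈ 38.38°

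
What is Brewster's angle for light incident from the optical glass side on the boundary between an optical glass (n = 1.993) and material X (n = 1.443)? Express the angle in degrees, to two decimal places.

θ_B ≈ 35.91°

The reflected p-component vanishes when tan θ_B = n₂/n₁.
Here n₂/n₁ = 1.443/1.993 = 0.7240, and Brewster's law gives tan θ_B = n₂/n₁.
So θ_B = arctan 0.7240 = 35.91°.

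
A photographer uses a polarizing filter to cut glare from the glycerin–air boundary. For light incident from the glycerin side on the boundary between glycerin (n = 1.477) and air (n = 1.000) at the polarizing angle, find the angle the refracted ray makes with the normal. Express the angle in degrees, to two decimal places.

tan θ_B = n₂/n₁ = 1.000/1.477 = 0.6770, so θ_B = 34.10°.
At Brewster's angle the reflected and refracted rays are perpendicular, so θ_t = 90° − θ_B = 90° − 34.10° = 55.90°.

θ_t ≈ 55.90°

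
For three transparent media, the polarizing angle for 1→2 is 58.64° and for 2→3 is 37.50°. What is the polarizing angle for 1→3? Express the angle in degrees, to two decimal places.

θ_B ≈ 51.54°

n₂/n₁ = tan 58.64° = 1.6408 and n₃/n₂ = tan 37.50° = 0.7673.
n₃/n₁ = 1.2591. Then tan θ_B(1→3) = n₃/n₁, so θ_B(1→3) = arctan(1.2591) = 51.54°.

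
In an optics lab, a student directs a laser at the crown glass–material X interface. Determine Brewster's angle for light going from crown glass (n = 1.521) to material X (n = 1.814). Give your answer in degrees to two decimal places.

Brewster's condition: tan θ_B = n₂/n₁ = 1.814/1.521 = 1.1926.
θ_B = arctan(1.1926) = 50.02°.

θ_B ≈ 50.02°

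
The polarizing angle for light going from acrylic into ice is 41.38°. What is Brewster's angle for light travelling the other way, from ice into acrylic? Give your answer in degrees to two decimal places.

Reversing the direction swaps n₁ and n₂, so tan θ_B' = 1/tan θ_B and θ_B' = 90° − θ_B.
Hence θ_B' = 90° − 41.38° = 48.62°.

θ_B' ≈ 48.62°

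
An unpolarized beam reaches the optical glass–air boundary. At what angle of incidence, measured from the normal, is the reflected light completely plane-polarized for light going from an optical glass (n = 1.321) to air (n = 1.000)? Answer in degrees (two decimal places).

θ_B ≈ 37.13°

tan θ_B = n₂/n₁ = 1.000/1.321 = 0.7570. Taking the arctangent, θ_B = 37.13°.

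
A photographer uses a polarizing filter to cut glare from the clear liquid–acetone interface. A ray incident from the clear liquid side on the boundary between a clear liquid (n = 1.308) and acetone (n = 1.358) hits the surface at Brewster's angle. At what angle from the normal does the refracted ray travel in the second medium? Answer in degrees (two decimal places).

θ_t ≈ 43.93°

θ_B = arctan(n₂/n₁) = arctan(1.358/1.308) = 46.07°.
Since θ_B + θ_t = 90° at Brewster incidence, θ_t = 90° − 46.07° = 43.93°.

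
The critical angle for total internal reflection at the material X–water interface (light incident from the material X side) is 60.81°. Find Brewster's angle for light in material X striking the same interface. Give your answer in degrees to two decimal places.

At the critical angle sin θ_c = n₂/n₁, giving n₂/n₁ = sin 60.81° = 0.8730.
Then tan θ_B = n₂/n₁ = 0.8730, so θ_B = arctan 0.8730 = 41.12°.

θ_B ≈ 41.12°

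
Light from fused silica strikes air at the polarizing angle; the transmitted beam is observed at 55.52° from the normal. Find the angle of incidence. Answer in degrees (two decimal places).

Brewster's condition makes the reflected and refracted beams perpendicular: θ_B + θ_t = 90°.
So θ_B = 90° − θ_t = 90° − 55.52° = 34.48°.

θ_B ≈ 34.48°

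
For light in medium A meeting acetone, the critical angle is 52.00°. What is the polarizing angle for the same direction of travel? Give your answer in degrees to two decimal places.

n₂/n₁ = sin θ_c = sin 52.00° = 0.7880.
tan θ_B equals the same ratio, so θ_B = arctan(0.7880) = 38.24°.

θ_B ≈ 38.24°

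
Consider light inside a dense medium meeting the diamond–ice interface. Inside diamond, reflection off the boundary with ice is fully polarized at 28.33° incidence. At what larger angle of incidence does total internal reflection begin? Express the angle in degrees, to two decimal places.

θ_c ≈ 32.62°

From Brewster, n₂/n₁ = tan θ_B = tan 28.33° = 0.5391.
Then sin θ_c = n₂/n₁ = 0.5391, so θ_c = arcsin 0.5391 = 32.62°.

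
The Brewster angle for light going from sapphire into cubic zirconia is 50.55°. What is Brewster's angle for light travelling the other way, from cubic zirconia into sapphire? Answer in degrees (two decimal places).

θ_B' ≈ 39.45°

The two Brewster angles are complementary: θ_B' = 90° − θ_B = 90° − 50.55° = 39.45°.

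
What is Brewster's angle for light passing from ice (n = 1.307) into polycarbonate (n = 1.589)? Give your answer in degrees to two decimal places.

θ_B ≈ 50.56°

At Brewster's angle the reflected and refracted rays are perpendicular, which with Snell's law gives tan θ_B = n₂/n₁.
Brewster's condition: tan θ_B = n₂/n₁ = 1.589/1.307 = 1.2158. Taking the arctangent, θ_B = 50.56°.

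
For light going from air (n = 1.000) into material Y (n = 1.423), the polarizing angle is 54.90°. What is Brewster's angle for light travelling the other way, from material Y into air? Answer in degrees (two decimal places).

Reversing the direction swaps n₁ and n₂, so tan θ_B' = 1/tan θ_B and θ_B' = 90° − θ_B.
Hence θ_B' = 90° − 54.90° = 35.10°.

θ_B' ≈ 35.10°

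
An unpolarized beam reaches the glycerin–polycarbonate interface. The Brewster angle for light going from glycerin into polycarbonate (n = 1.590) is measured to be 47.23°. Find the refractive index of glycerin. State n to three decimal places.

n ≈ 1.471

Full polarization of the reflected beam means tan θ_B = n₂/n₁, where n₁ is the incident medium (glycerin).
n₁ = n₂ / tan θ_B = 1.590 / tan 47.23° = 1.471.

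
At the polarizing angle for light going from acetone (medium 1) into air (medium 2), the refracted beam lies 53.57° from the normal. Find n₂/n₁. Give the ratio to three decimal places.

n₂/n₁ ≈ 0.738

θ_B + θ_t = 90°, so θ_B = 90° − 53.57° = 36.43°.
Then n₂/n₁ = tan θ_B = tan 36.43° = 0.738.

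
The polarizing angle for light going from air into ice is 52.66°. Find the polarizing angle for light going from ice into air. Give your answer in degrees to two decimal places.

Reversing the direction swaps n₁ and n₂, so tan θ_B' = 1/tan θ_B and θ_B' = 90° − θ_B.
Hence θ_B' = 90° − 52.66° = 37.34°.

θ_B' ≈ 37.34°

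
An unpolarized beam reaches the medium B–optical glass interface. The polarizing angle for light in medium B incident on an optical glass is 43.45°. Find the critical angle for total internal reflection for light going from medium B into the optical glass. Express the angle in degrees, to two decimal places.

θ_c ≈ 71.32°

From Brewster, n₂/n₁ = tan θ_B = tan 43.45° = 0.9473.
Then sin θ_c = n₂/n₁ = 0.9473, so θ_c = arcsin 0.9473 = 71.32°.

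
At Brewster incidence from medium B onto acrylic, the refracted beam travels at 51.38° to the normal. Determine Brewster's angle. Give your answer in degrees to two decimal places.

θ_B ≈ 38.62°

Brewster's condition makes the reflected and refracted beams perpendicular: θ_B + θ_t = 90°.
So θ_B = 90° − θ_t = 90° − 51.38° = 38.62°.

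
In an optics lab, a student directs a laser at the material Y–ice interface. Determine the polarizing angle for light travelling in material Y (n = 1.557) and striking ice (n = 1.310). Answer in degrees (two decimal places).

tan θ_B = n₂/n₁ = 1.310/1.557 = 0.8414.
So θ_B = arctan 0.8414 = 40.08°.

θ_B ≈ 40.08°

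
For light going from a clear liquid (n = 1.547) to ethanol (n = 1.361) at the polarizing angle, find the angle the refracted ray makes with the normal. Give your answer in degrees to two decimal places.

θ_t ≈ 48.66°

tan θ_B = n₂/n₁ = 1.361/1.547 = 0.8798, so θ_B = 41.34°.
At Brewster's angle the reflected and refracted rays are perpendicular, so θ_t = 90° − θ_B = 90° − 41.34° = 48.66°.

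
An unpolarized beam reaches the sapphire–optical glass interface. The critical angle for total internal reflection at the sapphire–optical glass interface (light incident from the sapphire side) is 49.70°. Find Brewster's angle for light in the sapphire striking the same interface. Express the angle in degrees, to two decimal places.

θ_B ≈ 37.33°

At the critical angle sin θ_c = n₂/n₁, giving n₂/n₁ = sin 49.70° = 0.7627.
Then tan θ_B = n₂/n₁ = 0.7627, so θ_B = arctan 0.7627 = 37.33°.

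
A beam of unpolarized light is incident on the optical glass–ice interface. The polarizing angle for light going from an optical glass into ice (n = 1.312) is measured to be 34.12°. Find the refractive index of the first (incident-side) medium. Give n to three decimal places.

Brewster's law: tan θ_B = n₂/n₁ (light incident in an optical glass, refracted into ice).
n₁ = n₂ / tan θ_B = 1.312 / tan 34.12° = 1.936.

n ≈ 1.936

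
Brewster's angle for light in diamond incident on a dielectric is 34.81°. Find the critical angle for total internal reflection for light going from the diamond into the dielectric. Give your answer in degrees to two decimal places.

θ_c ≈ 44.05°

n₂/n₁ = tan 34.81° = 0.6953; the critical angle satisfies sin θ_c = n₂/n₁.
θ_c = arcsin(0.6953) = 44.05°.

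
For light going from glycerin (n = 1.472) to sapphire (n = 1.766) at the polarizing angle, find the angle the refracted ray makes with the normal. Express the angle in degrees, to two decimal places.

θ_t ≈ 39.81°

θ_B = arctan(n₂/n₁) = arctan(1.766/1.472) = 50.19°.
At Brewster's angle the reflected and refracted rays are perpendicular, so θ_t = 90° − θ_B = 90° − 50.19° = 39.81°.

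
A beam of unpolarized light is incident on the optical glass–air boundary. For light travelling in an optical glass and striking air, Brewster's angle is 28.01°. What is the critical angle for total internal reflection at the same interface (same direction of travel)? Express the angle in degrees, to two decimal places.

θ_c ≈ 32.14°

tan θ_B = n₂/n₁ = tan 28.01° = 0.5319.
Total internal reflection: sin θ_c = n₂/n₁ = 0.5319.
θ_c = arcsin(0.5319) = 32.14°.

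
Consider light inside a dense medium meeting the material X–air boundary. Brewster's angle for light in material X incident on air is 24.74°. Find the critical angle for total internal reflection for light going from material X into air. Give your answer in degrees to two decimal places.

tan θ_B = n₂/n₁ = tan 24.74° = 0.4608.
Total internal reflection: sin θ_c = n₂/n₁ = 0.4608.
θ_c = arcsin(0.4608) = 27.44°.

θ_c ≈ 27.44°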